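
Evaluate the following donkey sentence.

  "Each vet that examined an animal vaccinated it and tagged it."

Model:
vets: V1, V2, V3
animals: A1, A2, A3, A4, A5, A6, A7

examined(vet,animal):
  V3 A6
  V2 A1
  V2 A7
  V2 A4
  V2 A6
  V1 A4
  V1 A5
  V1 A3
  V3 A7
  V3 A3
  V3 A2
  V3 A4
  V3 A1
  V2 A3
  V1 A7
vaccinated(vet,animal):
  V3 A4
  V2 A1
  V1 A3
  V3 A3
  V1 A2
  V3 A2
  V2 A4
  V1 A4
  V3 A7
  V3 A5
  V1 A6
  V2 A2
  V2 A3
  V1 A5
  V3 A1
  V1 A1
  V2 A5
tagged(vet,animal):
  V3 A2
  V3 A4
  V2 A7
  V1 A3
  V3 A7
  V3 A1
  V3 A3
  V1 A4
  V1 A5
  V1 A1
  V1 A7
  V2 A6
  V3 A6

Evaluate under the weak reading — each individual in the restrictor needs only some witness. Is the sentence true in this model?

"it" takes "an animal" as antecedent — a donkey pronoun bound across the clause boundary.
Weak reading: every vet v with some examined-animal has at least one examined-animal a such that vaccinated(v,a) ∧ tagged(v,a).
Per vet: V1:✓  V2:✗  V3:✓
V2 has no witness among its examined-animals.

False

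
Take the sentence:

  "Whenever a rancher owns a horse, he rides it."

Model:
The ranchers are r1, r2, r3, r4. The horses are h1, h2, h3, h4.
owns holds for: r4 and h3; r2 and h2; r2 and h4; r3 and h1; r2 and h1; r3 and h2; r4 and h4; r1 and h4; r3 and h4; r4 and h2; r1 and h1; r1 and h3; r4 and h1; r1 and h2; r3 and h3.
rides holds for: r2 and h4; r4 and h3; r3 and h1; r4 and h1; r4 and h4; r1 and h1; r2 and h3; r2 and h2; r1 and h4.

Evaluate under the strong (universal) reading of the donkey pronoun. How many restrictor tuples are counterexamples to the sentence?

"it" takes "a horse" as antecedent — a donkey pronoun bound across the clause boundary.
Strong reading: for every (r,h) with owns(r,h), rides(r,h).
Restrictor pairs: (r1,h1) ✓  (r1,h2) ✗  (r1,h3) ✗  (r1,h4) ✓  (r2,h1) ✗  (r2,h2) ✓  (r2,h4) ✓  (r3,h1) ✓  (r3,h2) ✗  (r3,h3) ✗  (r3,h4) ✗  (r4,h1) ✓  (r4,h2) ✗  (r4,h3) ✓  (r4,h4) ✓
Counterexamples (restrictor pairs failing the scope): 7.

7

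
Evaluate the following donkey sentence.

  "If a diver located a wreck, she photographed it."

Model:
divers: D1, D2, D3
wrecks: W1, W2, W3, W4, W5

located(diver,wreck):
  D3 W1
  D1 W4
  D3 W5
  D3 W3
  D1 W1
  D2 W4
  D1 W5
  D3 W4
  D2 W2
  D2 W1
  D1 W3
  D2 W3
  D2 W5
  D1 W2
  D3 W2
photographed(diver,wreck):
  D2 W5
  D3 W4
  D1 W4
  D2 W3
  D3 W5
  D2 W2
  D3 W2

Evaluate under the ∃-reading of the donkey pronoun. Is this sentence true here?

"it" takes "a wreck" as antecedent — a donkey pronoun bound across the clause boundary.
Weak reading: every diver d with some located-wreck has at least one located-wreck w such that photographed(d,w).
Per diver: D1:✓  D2:✓  D3:✓
Every diver in the restrictor has a witness.

True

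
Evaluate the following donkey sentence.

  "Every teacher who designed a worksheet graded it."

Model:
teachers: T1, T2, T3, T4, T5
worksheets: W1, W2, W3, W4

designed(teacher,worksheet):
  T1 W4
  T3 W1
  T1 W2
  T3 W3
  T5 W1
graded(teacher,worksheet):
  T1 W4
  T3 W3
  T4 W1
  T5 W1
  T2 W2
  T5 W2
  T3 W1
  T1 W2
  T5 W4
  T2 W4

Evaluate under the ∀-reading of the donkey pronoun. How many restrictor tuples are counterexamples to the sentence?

"it" takes "a worksheet" as antecedent — a donkey pronoun bound across the clause boundary.
Strong reading: for every (t,w) with designed(t,w), graded(t,w).
Restrictor pairs: (T1,W2) ✓  (T1,W4) ✓  (T3,W1) ✓  (T3,W3) ✓  (T5,W1) ✓
Counterexamples (restrictor pairs failing the scope): 0.

0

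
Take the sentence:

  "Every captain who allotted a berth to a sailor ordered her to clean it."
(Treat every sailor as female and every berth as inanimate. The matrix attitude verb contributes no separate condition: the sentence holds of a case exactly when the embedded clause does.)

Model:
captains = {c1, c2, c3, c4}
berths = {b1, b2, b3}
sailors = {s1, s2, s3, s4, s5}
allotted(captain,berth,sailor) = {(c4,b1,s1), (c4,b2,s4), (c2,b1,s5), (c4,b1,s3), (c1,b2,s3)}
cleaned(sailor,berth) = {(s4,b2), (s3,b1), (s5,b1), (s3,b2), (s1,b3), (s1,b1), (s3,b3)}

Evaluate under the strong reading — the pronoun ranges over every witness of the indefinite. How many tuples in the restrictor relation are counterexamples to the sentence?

0

"her" takes "a sailor" as antecedent and "it" takes "a berth"; both are donkey pronouns co-varying with the restrictor.
Strong reading: for every (c,b,s) with allotted(c,b,s), cleaned(s,b).
Restrictor triples: (c1,b2,s3)→cleaned(s3,b2) ✓  (c2,b1,s5)→cleaned(s5,b1) ✓  (c4,b1,s1)→cleaned(s1,b1) ✓  (c4,b1,s3)→cleaned(s3,b1) ✓  (c4,b2,s4)→cleaned(s4,b2) ✓
Counterexamples (restrictor triples failing the scope): 0.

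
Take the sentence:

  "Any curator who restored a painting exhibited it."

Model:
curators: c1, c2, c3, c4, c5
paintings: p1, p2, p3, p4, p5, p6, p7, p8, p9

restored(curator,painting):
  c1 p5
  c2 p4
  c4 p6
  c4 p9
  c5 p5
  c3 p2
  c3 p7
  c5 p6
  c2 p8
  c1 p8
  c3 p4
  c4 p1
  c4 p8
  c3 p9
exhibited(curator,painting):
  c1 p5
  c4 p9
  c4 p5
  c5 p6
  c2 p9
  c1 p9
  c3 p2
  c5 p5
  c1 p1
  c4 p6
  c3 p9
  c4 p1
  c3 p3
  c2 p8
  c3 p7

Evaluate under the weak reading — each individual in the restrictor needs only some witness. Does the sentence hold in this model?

True

"it" takes "a painting" as antecedent — a donkey pronoun bound across the clause boundary.
Weak reading: every curator c with some restored-painting has at least one restored-painting p such that exhibited(c,p).
Per curator: c1:✓  c2:✓  c3:✓  c4:✓  c5:✓
Every curator in the restrictor has a witness.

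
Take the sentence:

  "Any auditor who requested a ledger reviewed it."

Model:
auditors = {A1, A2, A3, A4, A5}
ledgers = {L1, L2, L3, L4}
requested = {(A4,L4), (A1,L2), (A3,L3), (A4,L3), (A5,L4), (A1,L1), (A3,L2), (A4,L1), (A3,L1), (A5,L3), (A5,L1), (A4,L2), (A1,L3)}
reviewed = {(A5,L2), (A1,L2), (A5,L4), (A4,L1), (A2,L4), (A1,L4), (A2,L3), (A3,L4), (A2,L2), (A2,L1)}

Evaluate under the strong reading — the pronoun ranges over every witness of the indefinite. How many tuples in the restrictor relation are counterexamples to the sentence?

10

"it" takes "a ledger" as antecedent — a donkey pronoun bound across the clause boundary.
Strong reading: for every (a,l) with requested(a,l), reviewed(a,l).
Restrictor pairs: (A1,L1) ✗  (A1,L2) ✓  (A1,L3) ✗  (A3,L1) ✗  (A3,L2) ✗  (A3,L3) ✗  (A4,L1) ✓  (A4,L2) ✗  (A4,L3) ✗  (A4,L4) ✗  (A5,L1) ✗  (A5,L3) ✗  (A5,L4) ✓
Counterexamples (restrictor pairs failing the scope): 10.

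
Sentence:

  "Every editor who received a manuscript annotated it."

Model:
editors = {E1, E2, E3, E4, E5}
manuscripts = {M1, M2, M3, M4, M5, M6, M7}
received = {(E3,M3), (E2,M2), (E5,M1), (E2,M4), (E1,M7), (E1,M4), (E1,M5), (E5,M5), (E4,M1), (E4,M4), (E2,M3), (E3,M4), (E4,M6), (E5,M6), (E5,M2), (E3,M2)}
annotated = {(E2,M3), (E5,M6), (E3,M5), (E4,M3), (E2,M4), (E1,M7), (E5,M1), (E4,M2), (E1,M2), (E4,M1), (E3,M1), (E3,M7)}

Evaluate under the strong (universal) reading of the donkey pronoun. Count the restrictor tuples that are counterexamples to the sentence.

"it" takes "a manuscript" as antecedent — a donkey pronoun bound across the clause boundary.
Strong reading: for every (e,m) with received(e,m), annotated(e,m).
Restrictor pairs: (E1,M4) ✗  (E1,M5) ✗  (E1,M7) ✓  (E2,M2) ✗  (E2,M3) ✓  (E2,M4) ✓  (E3,M2) ✗  (E3,M3) ✗  (E3,M4) ✗  (E4,M1) ✓  (E4,M4) ✗  (E4,M6) ✗  (E5,M1) ✓  (E5,M2) ✗  (E5,M5) ✗  (E5,M6) ✓
Counterexamples (restrictor pairs failing the scope): 10.

10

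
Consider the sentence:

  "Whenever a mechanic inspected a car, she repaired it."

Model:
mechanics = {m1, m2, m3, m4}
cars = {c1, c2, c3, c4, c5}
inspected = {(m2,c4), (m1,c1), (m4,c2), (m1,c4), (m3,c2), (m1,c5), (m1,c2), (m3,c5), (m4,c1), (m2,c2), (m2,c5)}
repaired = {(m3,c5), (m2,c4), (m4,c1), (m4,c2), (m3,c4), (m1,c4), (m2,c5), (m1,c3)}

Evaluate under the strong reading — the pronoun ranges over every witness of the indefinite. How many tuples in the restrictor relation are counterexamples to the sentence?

"it" takes "a car" as antecedent — a donkey pronoun bound across the clause boundary.
Strong reading: for every (m,c) with inspected(m,c), repaired(m,c).
Restrictor pairs: (m1,c1) ✗  (m1,c2) ✗  (m1,c4) ✓  (m1,c5) ✗  (m2,c2) ✗  (m2,c4) ✓  (m2,c5) ✓  (m3,c2) ✗  (m3,c5) ✓  (m4,c1) ✓  (m4,c2) ✓
Counterexamples (restrictor pairs failing the scope): 5.

5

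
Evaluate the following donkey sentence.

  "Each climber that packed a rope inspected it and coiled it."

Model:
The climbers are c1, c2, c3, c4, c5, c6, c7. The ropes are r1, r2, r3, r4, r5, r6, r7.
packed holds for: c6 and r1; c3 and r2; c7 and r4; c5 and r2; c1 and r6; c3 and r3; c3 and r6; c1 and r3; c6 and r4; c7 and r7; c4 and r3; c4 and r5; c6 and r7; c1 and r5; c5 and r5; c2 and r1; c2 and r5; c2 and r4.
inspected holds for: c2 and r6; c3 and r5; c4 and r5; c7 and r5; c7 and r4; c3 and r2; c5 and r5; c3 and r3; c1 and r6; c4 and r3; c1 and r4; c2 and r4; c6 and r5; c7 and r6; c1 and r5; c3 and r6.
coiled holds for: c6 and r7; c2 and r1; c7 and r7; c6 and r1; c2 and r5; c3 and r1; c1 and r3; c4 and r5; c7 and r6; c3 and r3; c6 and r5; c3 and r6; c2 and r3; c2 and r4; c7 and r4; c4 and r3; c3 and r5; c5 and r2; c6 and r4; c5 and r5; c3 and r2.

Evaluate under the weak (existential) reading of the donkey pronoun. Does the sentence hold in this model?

"it" takes "a rope" as antecedent — a donkey pronoun bound across the clause boundary.
Weak reading: every climber c with some packed-rope has at least one packed-rope r such that inspected(c,r) ∧ coiled(c,r).
Per climber: c1:✗  c2:✓  c3:✓  c4:✓  c5:✓  c6:✗  c7:✓
c1 has no witness among its packed-ropes.

False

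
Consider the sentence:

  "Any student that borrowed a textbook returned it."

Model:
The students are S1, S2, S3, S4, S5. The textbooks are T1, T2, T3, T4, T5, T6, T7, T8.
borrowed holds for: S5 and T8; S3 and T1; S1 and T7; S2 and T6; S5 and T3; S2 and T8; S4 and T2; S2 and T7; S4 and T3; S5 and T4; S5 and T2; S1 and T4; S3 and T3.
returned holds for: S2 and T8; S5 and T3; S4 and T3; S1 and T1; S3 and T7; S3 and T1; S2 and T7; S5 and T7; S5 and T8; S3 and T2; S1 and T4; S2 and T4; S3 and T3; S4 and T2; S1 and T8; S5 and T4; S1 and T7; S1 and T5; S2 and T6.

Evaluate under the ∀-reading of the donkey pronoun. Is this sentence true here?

"it" takes "a textbook" as antecedent — a donkey pronoun bound across the clause boundary.
Strong reading: for every (s,t) with borrowed(s,t), returned(s,t).
Restrictor pairs: (S1,T4) ✓  (S1,T7) ✓  (S2,T6) ✓  (S2,T7) ✓  (S2,T8) ✓  (S3,T1) ✓  (S3,T3) ✓  (S4,T2) ✓  (S4,T3) ✓  (S5,T2) ✗  (S5,T3) ✓  (S5,T4) ✓  (S5,T8) ✓
Counterexample: (S5,T2) is in borrowed but fails the scope.

False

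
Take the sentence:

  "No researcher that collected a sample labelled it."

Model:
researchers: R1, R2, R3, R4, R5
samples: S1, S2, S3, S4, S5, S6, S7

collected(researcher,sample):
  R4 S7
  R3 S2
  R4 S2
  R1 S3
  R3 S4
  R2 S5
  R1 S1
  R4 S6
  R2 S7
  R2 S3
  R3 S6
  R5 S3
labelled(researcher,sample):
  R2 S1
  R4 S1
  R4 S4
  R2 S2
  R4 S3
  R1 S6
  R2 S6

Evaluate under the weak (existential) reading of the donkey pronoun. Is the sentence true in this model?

True

"it" takes "a sample" as antecedent — a donkey pronoun bound across the clause boundary.
Truth condition: for no (r,s) with collected(r,s) does labelled(r,s) hold.
Restrictor pairs — does the scope hold? (R1,S1):fails  (R1,S3):fails  (R2,S3):fails  (R2,S5):fails  (R2,S7):fails  (R3,S2):fails  (R3,S4):fails  (R3,S6):fails  (R4,S2):fails  (R4,S6):fails  (R4,S7):fails  (R5,S3):fails
Scope holds for no restrictor pair, so the sentence is true.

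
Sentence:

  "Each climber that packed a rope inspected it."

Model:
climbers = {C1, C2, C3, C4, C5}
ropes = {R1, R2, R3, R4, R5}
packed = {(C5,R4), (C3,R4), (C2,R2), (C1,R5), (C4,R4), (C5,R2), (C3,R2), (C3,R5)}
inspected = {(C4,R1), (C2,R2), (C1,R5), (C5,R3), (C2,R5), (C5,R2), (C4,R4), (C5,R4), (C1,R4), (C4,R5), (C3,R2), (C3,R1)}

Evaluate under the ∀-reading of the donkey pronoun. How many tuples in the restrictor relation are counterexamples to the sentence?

2

"it" takes "a rope" as antecedent — a donkey pronoun bound across the clause boundary.
Strong reading: for every (c,r) with packed(c,r), inspected(c,r).
Restrictor pairs: (C1,R5) ✓  (C2,R2) ✓  (C3,R2) ✓  (C3,R4) ✗  (C3,R5) ✗  (C4,R4) ✓  (C5,R2) ✓  (C5,R4) ✓
Counterexamples (restrictor pairs failing the scope): 2.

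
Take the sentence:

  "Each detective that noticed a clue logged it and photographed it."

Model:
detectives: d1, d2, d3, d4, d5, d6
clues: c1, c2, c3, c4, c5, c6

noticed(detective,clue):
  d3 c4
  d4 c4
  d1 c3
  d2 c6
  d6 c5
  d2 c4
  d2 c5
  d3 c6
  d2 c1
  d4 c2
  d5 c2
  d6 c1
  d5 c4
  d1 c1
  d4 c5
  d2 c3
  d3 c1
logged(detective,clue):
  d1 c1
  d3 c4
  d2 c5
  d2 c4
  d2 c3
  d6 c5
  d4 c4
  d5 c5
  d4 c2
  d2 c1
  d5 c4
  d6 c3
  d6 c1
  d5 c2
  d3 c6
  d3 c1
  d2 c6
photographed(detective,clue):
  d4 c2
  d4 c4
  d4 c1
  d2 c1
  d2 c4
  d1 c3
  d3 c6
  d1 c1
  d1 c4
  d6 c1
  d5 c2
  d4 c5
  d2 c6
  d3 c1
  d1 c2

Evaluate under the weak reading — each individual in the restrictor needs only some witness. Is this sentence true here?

"it" takes "a clue" as antecedent — a donkey pronoun bound across the clause boundary.
Weak reading: every detective d with some noticed-clue has at least one noticed-clue c such that logged(d,c) ∧ photographed(d,c).
Per detective: d1:✓  d2:✓  d3:✓  d4:✓  d5:✓  d6:✓
Every detective in the restrictor has a witness.

True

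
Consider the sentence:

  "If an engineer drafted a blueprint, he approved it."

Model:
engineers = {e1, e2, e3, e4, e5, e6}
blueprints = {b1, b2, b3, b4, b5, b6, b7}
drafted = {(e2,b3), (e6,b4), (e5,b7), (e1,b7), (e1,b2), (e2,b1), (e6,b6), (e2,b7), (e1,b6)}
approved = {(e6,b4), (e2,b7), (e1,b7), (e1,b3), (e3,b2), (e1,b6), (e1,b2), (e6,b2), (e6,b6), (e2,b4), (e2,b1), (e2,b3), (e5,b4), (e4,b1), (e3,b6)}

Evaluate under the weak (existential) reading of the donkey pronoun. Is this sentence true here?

False

"it" takes "a blueprint" as antecedent — a donkey pronoun bound across the clause boundary.
Weak reading: every engineer e with some drafted-blueprint has at least one drafted-blueprint b such that approved(e,b).
Per engineer: e1:✓  e2:✓  e5:✗  e6:✓
e5 has no witness among its drafted-blueprints.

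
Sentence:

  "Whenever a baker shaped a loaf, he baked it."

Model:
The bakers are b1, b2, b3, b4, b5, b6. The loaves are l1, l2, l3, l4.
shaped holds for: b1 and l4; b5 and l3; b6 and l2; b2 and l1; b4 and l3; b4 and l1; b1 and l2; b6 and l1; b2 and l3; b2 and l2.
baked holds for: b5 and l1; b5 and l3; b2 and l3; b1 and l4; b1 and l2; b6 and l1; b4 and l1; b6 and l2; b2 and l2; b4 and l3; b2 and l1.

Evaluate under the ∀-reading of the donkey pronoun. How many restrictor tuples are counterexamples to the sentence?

0

"it" takes "a loaf" as antecedent — a donkey pronoun bound across the clause boundary.
Strong reading: for every (b,l) with shaped(b,l), baked(b,l).
Restrictor pairs: (b1,l2) ✓  (b1,l4) ✓  (b2,l1) ✓  (b2,l2) ✓  (b2,l3) ✓  (b4,l1) ✓  (b4,l3) ✓  (b5,l3) ✓  (b6,l1) ✓  (b6,l2) ✓
Counterexamples (restrictor pairs failing the scope): 0.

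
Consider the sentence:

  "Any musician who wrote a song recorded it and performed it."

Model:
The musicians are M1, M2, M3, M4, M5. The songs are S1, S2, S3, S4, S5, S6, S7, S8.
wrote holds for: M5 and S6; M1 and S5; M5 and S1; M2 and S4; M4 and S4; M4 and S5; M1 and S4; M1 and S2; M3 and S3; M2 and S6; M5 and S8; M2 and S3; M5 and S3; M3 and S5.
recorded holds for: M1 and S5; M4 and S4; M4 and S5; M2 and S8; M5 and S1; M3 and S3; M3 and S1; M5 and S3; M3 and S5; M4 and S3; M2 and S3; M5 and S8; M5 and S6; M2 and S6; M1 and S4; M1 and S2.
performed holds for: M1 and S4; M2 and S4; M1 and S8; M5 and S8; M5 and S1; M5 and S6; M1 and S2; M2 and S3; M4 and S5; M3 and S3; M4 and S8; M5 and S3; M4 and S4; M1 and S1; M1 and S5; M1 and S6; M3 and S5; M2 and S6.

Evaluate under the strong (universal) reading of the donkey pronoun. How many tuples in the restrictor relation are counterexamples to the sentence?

"it" takes "a song" as antecedent — a donkey pronoun bound across the clause boundary.
Strong reading: for every (m,s) with wrote(m,s), recorded(m,s) ∧ performed(m,s).
Restrictor pairs: (M1,S2) ✓  (M1,S4) ✓  (M1,S5) ✓  (M2,S3) ✓  (M2,S4) ✗  (M2,S6) ✓  (M3,S3) ✓  (M3,S5) ✓  (M4,S4) ✓  (M4,S5) ✓  (M5,S1) ✓  (M5,S3) ✓  (M5,S6) ✓  (M5,S8) ✓
Counterexamples (restrictor pairs failing the scope): 1.

1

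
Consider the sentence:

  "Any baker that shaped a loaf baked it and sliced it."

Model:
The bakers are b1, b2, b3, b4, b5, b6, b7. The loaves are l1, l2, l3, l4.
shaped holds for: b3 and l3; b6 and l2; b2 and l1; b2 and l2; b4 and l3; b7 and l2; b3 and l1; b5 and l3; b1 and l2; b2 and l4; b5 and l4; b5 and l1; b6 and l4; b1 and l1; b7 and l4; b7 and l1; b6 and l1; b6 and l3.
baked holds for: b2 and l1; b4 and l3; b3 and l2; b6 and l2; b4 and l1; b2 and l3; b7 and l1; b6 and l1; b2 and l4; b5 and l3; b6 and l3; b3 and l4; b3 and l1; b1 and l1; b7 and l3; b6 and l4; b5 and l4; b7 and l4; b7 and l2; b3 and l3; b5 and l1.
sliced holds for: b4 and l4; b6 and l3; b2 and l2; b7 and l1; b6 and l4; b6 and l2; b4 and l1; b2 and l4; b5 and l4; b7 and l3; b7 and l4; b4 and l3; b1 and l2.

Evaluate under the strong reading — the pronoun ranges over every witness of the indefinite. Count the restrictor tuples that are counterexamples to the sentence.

"it" takes "a loaf" as antecedent — a donkey pronoun bound across the clause boundary.
Strong reading: for every (b,l) with shaped(b,l), baked(b,l) ∧ sliced(b,l).
Restrictor pairs: (b1,l1) ✗  (b1,l2) ✗  (b2,l1) ✗  (b2,l2) ✗  (b2,l4) ✓  (b3,l1) ✗  (b3,l3) ✗  (b4,l3) ✓  (b5,l1) ✗  (b5,l3) ✗  (b5,l4) ✓  (b6,l1) ✗  (b6,l2) ✓  (b6,l3) ✓  (b6,l4) ✓  (b7,l1) ✓  (b7,l2) ✗  (b7,l4) ✓
Counterexamples (restrictor pairs failing the scope): 10.

10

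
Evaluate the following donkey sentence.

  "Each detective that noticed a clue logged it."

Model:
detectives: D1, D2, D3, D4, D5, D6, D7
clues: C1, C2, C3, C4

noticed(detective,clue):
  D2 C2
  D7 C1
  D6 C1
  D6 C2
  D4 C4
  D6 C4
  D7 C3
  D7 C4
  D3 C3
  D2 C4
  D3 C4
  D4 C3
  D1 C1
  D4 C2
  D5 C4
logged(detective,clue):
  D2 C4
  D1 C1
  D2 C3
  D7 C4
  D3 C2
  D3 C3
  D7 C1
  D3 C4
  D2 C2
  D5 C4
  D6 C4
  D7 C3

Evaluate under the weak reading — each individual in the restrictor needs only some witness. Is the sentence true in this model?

"it" takes "a clue" as antecedent — a donkey pronoun bound across the clause boundary.
Weak reading: every detective d with some noticed-clue has at least one noticed-clue c such that logged(d,c).
Per detective: D1:✓  D2:✓  D3:✓  D4:✗  D5:✓  D6:✓  D7:✓
D4 has no witness among its noticed-clues.

False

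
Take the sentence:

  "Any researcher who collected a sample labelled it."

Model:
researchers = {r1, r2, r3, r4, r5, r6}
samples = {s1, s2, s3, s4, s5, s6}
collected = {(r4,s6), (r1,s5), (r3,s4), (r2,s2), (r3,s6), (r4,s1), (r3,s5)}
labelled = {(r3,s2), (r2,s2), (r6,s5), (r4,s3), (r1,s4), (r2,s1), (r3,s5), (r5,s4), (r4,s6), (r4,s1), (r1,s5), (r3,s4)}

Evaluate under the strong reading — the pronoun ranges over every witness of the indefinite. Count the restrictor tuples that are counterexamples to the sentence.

"it" takes "a sample" as antecedent — a donkey pronoun bound across the clause boundary.
Strong reading: for every (r,s) with collected(r,s), labelled(r,s).
Restrictor pairs: (r1,s5) ✓  (r2,s2) ✓  (r3,s4) ✓  (r3,s5) ✓  (r3,s6) ✗  (r4,s1) ✓  (r4,s6) ✓
Counterexamples (restrictor pairs failing the scope): 1.

1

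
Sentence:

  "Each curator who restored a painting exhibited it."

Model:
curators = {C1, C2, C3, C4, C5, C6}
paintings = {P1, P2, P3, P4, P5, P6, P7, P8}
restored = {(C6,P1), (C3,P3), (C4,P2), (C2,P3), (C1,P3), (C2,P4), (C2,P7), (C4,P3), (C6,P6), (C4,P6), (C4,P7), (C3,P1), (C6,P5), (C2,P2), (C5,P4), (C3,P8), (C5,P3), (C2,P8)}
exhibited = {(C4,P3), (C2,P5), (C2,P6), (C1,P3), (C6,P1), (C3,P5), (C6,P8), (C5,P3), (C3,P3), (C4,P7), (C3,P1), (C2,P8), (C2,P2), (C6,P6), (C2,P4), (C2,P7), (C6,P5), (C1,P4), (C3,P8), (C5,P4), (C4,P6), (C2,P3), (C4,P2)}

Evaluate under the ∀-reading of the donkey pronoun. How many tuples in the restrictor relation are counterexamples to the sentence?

"it" takes "a painting" as antecedent — a donkey pronoun bound across the clause boundary.
Strong reading: for every (c,p) with restored(c,p), exhibited(c,p).
Restrictor pairs: (C1,P3) ✓  (C2,P2) ✓  (C2,P3) ✓  (C2,P4) ✓  (C2,P7) ✓  (C2,P8) ✓  (C3,P1) ✓  (C3,P3) ✓  (C3,P8) ✓  (C4,P2) ✓  (C4,P3) ✓  (C4,P6) ✓  (C4,P7) ✓  (C5,P3) ✓  (C5,P4) ✓  (C6,P1) ✓  (C6,P5) ✓  (C6,P6) ✓
Counterexamples (restrictor pairs failing the scope): 0.

0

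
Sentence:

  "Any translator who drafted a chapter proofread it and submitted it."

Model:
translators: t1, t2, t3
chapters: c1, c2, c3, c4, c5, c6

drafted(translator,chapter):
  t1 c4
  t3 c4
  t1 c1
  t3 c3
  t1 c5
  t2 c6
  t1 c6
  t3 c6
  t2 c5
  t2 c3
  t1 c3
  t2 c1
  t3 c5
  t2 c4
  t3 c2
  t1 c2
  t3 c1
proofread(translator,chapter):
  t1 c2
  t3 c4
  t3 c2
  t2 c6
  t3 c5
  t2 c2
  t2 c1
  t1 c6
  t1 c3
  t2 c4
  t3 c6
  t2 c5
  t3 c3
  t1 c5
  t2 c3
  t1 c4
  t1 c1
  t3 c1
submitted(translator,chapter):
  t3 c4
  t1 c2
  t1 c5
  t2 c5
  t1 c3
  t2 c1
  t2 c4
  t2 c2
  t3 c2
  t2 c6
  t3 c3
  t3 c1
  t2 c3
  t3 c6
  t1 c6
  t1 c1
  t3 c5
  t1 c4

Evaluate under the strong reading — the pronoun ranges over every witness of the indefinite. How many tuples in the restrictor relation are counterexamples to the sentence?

0

"it" takes "a chapter" as antecedent — a donkey pronoun bound across the clause boundary.
Strong reading: for every (t,c) with drafted(t,c), proofread(t,c) ∧ submitted(t,c).
Restrictor pairs: (t1,c1) ✓  (t1,c2) ✓  (t1,c3) ✓  (t1,c4) ✓  (t1,c5) ✓  (t1,c6) ✓  (t2,c1) ✓  (t2,c3) ✓  (t2,c4) ✓  (t2,c5) ✓  (t2,c6) ✓  (t3,c1) ✓  (t3,c2) ✓  (t3,c3) ✓  (t3,c4) ✓  (t3,c5) ✓  (t3,c6) ✓
Counterexamples (restrictor pairs failing the scope): 0.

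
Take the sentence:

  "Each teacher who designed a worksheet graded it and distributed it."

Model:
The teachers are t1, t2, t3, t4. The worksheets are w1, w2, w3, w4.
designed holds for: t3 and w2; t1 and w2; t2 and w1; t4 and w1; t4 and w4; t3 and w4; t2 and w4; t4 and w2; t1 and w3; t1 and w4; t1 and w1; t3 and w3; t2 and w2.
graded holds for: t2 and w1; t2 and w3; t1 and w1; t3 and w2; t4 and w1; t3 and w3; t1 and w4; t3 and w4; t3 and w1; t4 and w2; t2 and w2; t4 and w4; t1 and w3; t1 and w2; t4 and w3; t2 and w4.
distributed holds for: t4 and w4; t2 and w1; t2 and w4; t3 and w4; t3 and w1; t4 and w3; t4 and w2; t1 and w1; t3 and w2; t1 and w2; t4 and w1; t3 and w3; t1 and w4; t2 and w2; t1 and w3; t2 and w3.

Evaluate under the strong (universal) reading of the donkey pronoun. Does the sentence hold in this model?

"it" takes "a worksheet" as antecedent — a donkey pronoun bound across the clause boundary.
Strong reading: for every (t,w) with designed(t,w), graded(t,w) ∧ distributed(t,w).
Restrictor pairs: (t1,w1) ✓  (t1,w2) ✓  (t1,w3) ✓  (t1,w4) ✓  (t2,w1) ✓  (t2,w2) ✓  (t2,w4) ✓  (t3,w2) ✓  (t3,w3) ✓  (t3,w4) ✓  (t4,w1) ✓  (t4,w2) ✓  (t4,w4) ✓
Every restrictor pair satisfies the scope.

True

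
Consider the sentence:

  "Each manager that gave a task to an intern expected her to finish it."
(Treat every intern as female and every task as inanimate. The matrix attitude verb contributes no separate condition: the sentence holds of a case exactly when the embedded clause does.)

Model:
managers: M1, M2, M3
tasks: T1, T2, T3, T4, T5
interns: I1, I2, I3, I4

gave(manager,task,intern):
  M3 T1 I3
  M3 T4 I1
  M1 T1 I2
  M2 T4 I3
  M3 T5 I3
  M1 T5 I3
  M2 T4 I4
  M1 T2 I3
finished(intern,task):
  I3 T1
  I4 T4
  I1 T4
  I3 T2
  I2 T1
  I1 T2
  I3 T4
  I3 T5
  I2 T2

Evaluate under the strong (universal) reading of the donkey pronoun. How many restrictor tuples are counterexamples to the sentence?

"her" takes "an intern" as antecedent and "it" takes "a task"; both are donkey pronouns co-varying with the restrictor.
Strong reading: for every (m,t,i) with gave(m,t,i), finished(i,t).
Restrictor triples: (M1,T1,I2)→finished(I2,T1) ✓  (M1,T2,I3)→finished(I3,T2) ✓  (M1,T5,I3)→finished(I3,T5) ✓  (M2,T4,I3)→finished(I3,T4) ✓  (M2,T4,I4)→finished(I4,T4) ✓  (M3,T1,I3)→finished(I3,T1) ✓  (M3,T4,I1)→finished(I1,T4) ✓  (M3,T5,I3)→finished(I3,T5) ✓
Counterexamples (restrictor triples failing the scope): 0.

0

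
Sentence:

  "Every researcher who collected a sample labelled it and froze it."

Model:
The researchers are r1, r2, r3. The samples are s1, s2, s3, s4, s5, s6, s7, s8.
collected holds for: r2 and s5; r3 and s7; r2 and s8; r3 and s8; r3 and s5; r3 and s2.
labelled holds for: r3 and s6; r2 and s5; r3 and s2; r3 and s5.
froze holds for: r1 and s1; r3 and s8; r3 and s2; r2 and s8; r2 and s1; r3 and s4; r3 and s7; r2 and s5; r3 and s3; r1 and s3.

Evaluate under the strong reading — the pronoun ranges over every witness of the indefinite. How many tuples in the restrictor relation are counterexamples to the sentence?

"it" takes "a sample" as antecedent — a donkey pronoun bound across the clause boundary.
Strong reading: for every (r,s) with collected(r,s), labelled(r,s) ∧ froze(r,s).
Restrictor pairs: (r2,s5) ✓  (r2,s8) ✗  (r3,s2) ✓  (r3,s5) ✗  (r3,s7) ✗  (r3,s8) ✗
Counterexamples (restrictor pairs failing the scope): 4.

4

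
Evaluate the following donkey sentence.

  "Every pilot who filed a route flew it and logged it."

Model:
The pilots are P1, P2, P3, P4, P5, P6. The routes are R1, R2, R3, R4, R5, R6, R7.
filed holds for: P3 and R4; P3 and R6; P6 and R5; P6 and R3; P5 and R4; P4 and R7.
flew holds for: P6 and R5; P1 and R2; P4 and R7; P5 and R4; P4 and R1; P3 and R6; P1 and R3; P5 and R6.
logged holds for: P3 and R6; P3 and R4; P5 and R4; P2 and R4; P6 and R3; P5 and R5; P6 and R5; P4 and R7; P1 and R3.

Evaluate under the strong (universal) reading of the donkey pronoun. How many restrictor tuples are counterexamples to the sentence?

"it" takes "a route" as antecedent — a donkey pronoun bound across the clause boundary.
Strong reading: for every (p,r) with filed(p,r), flew(p,r) ∧ logged(p,r).
Restrictor pairs: (P3,R4) ✗  (P3,R6) ✓  (P4,R7) ✓  (P5,R4) ✓  (P6,R3) ✗  (P6,R5) ✓
Counterexamples (restrictor pairs failing the scope): 2.

2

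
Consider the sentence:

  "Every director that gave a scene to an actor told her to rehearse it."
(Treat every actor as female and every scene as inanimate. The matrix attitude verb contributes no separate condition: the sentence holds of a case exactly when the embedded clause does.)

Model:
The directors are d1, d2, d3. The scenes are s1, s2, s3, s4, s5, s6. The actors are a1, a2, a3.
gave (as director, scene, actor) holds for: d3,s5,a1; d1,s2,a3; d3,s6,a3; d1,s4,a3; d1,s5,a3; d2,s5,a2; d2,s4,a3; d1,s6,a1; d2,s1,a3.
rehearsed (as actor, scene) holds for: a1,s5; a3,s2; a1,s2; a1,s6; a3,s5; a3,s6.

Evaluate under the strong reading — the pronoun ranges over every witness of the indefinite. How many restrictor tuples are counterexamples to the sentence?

4

"her" takes "an actor" as antecedent and "it" takes "a scene"; both are donkey pronouns co-varying with the restrictor.
Strong reading: for every (d,s,a) with gave(d,s,a), rehearsed(a,s).
Restrictor triples: (d1,s2,a3)→rehearsed(a3,s2) ✓  (d1,s4,a3)→rehearsed(a3,s4) ✗  (d1,s5,a3)→rehearsed(a3,s5) ✓  (d1,s6,a1)→rehearsed(a1,s6) ✓  (d2,s1,a3)→rehearsed(a3,s1) ✗  (d2,s4,a3)→rehearsed(a3,s4) ✗  (d2,s5,a2)→rehearsed(a2,s5) ✗  (d3,s5,a1)→rehearsed(a1,s5) ✓  (d3,s6,a3)→rehearsed(a3,s6) ✓
Counterexamples (restrictor triples failing the scope): 4.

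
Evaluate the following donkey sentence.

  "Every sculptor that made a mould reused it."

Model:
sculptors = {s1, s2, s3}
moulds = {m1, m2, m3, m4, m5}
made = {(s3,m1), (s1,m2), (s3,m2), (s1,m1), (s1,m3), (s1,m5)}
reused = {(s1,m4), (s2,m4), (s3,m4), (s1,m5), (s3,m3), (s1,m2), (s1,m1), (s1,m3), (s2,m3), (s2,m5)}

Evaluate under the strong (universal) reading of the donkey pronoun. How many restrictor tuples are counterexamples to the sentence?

"it" takes "a mould" as antecedent — a donkey pronoun bound across the clause boundary.
Strong reading: for every (s,m) with made(s,m), reused(s,m).
Restrictor pairs: (s1,m1) ✓  (s1,m2) ✓  (s1,m3) ✓  (s1,m5) ✓  (s3,m1) ✗  (s3,m2) ✗
Counterexamples (restrictor pairs failing the scope): 2.

2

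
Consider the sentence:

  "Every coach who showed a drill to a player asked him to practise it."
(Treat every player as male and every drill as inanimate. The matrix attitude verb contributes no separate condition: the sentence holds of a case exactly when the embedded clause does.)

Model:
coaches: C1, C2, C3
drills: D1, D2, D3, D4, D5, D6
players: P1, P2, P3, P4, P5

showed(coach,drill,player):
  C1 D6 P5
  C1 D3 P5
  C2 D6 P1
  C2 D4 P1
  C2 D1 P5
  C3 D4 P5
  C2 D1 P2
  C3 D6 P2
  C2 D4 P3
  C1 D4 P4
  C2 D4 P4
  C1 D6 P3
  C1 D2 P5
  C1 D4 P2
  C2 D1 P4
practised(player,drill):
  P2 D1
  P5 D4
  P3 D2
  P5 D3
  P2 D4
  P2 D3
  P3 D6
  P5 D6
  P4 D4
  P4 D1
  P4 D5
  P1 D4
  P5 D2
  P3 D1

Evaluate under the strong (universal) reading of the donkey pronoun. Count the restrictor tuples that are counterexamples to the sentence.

4

"him" takes "a player" as antecedent and "it" takes "a drill"; both are donkey pronouns co-varying with the restrictor.
Strong reading: for every (c,d,p) with showed(c,d,p), practised(p,d).
Restrictor triples: (C1,D2,P5)→practised(P5,D2) ✓  (C1,D3,P5)→practised(P5,D3) ✓  (C1,D4,P2)→practised(P2,D4) ✓  (C1,D4,P4)→practised(P4,D4) ✓  (C1,D6,P3)→practised(P3,D6) ✓  (C1,D6,P5)→practised(P5,D6) ✓  (C2,D1,P2)→practised(P2,D1) ✓  (C2,D1,P4)→practised(P4,D1) ✓  (C2,D1,P5)→practised(P5,D1) ✗  (C2,D4,P1)→practised(P1,D4) ✓  (C2,D4,P3)→practised(P3,D4) ✗  (C2,D4,P4)→practised(P4,D4) ✓  (C2,D6,P1)→practised(P1,D6) ✗  (C3,D4,P5)→practised(P5,D4) ✓  (C3,D6,P2)→practised(P2,D6) ✗
Counterexamples (restrictor triples failing the scope): 4.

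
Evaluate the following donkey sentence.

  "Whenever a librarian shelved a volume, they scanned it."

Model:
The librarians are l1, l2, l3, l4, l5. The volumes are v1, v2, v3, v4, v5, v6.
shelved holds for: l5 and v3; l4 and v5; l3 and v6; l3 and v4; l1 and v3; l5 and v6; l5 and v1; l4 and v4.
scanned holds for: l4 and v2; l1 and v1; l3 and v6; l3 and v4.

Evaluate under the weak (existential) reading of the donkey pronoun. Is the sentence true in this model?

False

"it" takes "a volume" as antecedent — a donkey pronoun bound across the clause boundary.
Weak reading: every librarian l with some shelved-volume has at least one shelved-volume v such that scanned(l,v).
Per librarian: l1:✗  l3:✓  l4:✗  l5:✗
l1 has no witness among its shelved-volumes.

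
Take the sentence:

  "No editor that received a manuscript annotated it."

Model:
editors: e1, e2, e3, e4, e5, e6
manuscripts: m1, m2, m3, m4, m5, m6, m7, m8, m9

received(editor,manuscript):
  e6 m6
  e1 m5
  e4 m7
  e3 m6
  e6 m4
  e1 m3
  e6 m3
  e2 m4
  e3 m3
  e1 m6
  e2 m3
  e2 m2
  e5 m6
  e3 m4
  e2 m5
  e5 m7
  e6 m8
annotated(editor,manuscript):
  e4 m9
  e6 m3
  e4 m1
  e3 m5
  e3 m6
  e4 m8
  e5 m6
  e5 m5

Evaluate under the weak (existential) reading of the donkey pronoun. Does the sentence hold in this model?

"it" takes "a manuscript" as antecedent — a donkey pronoun bound across the clause boundary.
Truth condition: for no (e,m) with received(e,m) does annotated(e,m) hold.
Restrictor pairs — does the scope hold? (e1,m3):fails  (e1,m5):fails  (e1,m6):fails  (e2,m2):fails  (e2,m3):fails  (e2,m4):fails  (e2,m5):fails  (e3,m3):fails  (e3,m4):fails  (e3,m6):holds  (e4,m7):fails  (e5,m6):holds  (e5,m7):fails  (e6,m3):holds  (e6,m4):fails  (e6,m6):fails  (e6,m8):fails
Scope holds for 3 pair(s), so the sentence is false.

False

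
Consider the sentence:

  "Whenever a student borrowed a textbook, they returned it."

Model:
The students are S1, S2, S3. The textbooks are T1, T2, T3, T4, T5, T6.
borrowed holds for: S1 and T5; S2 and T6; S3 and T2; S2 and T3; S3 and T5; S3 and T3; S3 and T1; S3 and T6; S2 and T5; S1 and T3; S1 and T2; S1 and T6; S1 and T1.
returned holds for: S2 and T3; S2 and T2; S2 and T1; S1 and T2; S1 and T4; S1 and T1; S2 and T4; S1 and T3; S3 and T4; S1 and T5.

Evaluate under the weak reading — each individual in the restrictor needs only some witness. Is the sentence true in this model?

"it" takes "a textbook" as antecedent — a donkey pronoun bound across the clause boundary.
Weak reading: every student s with some borrowed-textbook has at least one borrowed-textbook t such that returned(s,t).
Per student: S1:✓  S2:✓  S3:✗
S3 has no witness among its borrowed-textbooks.

False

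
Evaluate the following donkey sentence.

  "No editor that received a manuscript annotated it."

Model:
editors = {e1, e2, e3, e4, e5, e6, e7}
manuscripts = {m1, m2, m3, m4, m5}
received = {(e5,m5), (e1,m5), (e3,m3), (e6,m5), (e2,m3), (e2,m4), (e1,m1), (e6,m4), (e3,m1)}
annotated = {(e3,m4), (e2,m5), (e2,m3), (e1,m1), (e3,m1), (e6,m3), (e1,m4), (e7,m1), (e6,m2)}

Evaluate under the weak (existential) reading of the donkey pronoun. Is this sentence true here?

"it" takes "a manuscript" as antecedent — a donkey pronoun bound across the clause boundary.
Truth condition: for no (e,m) with received(e,m) does annotated(e,m) hold.
Restrictor pairs — does the scope hold? (e1,m1):holds  (e1,m5):fails  (e2,m3):holds  (e2,m4):fails  (e3,m1):holds  (e3,m3):fails  (e5,m5):fails  (e6,m4):fails  (e6,m5):fails
Scope holds for 3 pair(s), so the sentence is false.

False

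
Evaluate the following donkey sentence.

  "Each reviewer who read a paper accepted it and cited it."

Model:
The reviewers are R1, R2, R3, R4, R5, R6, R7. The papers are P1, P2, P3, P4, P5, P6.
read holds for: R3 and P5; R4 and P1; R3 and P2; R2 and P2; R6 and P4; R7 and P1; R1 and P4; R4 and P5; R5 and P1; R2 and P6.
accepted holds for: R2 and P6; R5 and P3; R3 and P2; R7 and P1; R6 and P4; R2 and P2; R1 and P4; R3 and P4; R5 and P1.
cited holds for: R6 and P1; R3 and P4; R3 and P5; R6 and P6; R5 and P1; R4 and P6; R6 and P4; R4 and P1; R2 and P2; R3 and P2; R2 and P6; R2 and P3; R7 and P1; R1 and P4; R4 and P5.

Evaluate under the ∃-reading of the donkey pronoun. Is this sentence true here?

False

"it" takes "a paper" as antecedent — a donkey pronoun bound across the clause boundary.
Weak reading: every reviewer r with some read-paper has at least one read-paper p such that accepted(r,p) ∧ cited(r,p).
Per reviewer: R1:✓  R2:✓  R3:✓  R4:✗  R5:✓  R6:✓  R7:✓
R4 has no witness among its read-papers.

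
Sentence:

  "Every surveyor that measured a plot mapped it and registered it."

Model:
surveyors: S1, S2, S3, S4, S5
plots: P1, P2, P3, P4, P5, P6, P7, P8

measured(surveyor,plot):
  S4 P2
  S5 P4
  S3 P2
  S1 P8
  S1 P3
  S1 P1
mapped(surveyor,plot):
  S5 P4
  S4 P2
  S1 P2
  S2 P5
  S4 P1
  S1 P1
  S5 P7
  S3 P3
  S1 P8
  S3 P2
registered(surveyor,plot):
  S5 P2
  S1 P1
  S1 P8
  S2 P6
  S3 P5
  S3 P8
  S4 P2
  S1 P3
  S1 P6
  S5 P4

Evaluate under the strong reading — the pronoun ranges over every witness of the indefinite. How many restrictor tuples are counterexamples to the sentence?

2

"it" takes "a plot" as antecedent — a donkey pronoun bound across the clause boundary.
Strong reading: for every (s,p) with measured(s,p), mapped(s,p) ∧ registered(s,p).
Restrictor pairs: (S1,P1) ✓  (S1,P3) ✗  (S1,P8) ✓  (S3,P2) ✗  (S4,P2) ✓  (S5,P4) ✓
Counterexamples (restrictor pairs failing the scope): 2.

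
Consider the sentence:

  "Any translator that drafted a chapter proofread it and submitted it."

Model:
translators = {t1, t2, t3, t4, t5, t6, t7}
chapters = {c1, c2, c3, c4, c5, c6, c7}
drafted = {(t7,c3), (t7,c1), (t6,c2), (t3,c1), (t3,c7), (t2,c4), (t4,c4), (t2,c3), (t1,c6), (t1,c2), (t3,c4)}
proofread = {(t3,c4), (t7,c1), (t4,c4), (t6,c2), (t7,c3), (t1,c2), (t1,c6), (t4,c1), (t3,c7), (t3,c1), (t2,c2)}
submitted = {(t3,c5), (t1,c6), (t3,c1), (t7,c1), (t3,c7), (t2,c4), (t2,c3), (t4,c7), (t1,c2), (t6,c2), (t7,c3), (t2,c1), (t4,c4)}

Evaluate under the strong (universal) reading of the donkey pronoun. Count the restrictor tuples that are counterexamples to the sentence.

3

"it" takes "a chapter" as antecedent — a donkey pronoun bound across the clause boundary.
Strong reading: for every (t,c) with drafted(t,c), proofread(t,c) ∧ submitted(t,c).
Restrictor pairs: (t1,c2) ✓  (t1,c6) ✓  (t2,c3) ✗  (t2,c4) ✗  (t3,c1) ✓  (t3,c4) ✗  (t3,c7) ✓  (t4,c4) ✓  (t6,c2) ✓  (t7,c1) ✓  (t7,c3) ✓
Counterexamples (restrictor pairs failing the scope): 3.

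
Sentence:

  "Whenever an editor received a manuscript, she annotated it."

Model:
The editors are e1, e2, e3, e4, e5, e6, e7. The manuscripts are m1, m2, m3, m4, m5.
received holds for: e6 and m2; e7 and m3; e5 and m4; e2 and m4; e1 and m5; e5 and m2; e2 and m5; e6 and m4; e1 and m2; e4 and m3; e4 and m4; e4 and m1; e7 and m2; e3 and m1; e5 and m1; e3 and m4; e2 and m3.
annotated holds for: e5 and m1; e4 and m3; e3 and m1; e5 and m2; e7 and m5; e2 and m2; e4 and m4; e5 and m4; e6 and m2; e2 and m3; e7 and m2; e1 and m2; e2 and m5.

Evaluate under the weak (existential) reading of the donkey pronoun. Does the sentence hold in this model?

True

"it" takes "a manuscript" as antecedent — a donkey pronoun bound across the clause boundary.
Weak reading: every editor e with some received-manuscript has at least one received-manuscript m such that annotated(e,m).
Per editor: e1:✓  e2:✓  e3:✓  e4:✓  e5:✓  e6:✓  e7:✓
Every editor in the restrictor has a witness.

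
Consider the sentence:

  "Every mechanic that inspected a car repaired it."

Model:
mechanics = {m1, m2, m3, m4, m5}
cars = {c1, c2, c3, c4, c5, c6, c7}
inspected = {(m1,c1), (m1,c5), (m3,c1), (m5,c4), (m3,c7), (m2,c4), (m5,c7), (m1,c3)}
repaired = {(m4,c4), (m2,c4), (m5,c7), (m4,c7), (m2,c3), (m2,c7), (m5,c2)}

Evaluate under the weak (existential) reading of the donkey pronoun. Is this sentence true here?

False

"it" takes "a car" as antecedent — a donkey pronoun bound across the clause boundary.
Weak reading: every mechanic m with some inspected-car has at least one inspected-car c such that repaired(m,c).
Per mechanic: m1:✗  m2:✓  m3:✗  m5:✓
m1 has no witness among its inspected-cars.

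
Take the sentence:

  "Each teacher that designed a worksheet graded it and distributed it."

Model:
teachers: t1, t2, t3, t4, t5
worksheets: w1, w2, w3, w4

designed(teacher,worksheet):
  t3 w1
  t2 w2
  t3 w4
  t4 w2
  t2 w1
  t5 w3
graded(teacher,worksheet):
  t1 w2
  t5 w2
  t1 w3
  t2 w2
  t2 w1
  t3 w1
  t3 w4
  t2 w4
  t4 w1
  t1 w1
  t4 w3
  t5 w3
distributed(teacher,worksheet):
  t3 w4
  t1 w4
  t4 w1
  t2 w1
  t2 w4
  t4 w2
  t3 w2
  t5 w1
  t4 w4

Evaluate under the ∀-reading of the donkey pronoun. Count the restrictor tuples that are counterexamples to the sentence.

"it" takes "a worksheet" as antecedent — a donkey pronoun bound across the clause boundary.
Strong reading: for every (t,w) with designed(t,w), graded(t,w) ∧ distributed(t,w).
Restrictor pairs: (t2,w1) ✓  (t2,w2) ✗  (t3,w1) ✗  (t3,w4) ✓  (t4,w2) ✗  (t5,w3) ✗
Counterexamples (restrictor pairs failing the scope): 4.

4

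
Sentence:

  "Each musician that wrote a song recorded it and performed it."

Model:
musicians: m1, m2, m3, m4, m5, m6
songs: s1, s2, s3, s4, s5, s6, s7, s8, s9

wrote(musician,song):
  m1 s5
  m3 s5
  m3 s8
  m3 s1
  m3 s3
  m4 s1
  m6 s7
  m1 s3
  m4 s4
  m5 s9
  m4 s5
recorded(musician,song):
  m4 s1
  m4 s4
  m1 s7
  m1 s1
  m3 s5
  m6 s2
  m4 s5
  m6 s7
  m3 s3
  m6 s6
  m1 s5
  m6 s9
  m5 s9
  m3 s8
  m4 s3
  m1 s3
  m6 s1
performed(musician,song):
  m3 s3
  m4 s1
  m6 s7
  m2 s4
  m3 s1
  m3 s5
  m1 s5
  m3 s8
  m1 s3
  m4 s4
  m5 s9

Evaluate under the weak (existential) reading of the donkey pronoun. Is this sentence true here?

True

"it" takes "a song" as antecedent — a donkey pronoun bound across the clause boundary.
Weak reading: every musician m with some wrote-song has at least one wrote-song s such that recorded(m,s) ∧ performed(m,s).
Per musician: m1:✓  m3:✓  m4:✓  m5:✓  m6:✓
Every musician in the restrictor has a witness.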